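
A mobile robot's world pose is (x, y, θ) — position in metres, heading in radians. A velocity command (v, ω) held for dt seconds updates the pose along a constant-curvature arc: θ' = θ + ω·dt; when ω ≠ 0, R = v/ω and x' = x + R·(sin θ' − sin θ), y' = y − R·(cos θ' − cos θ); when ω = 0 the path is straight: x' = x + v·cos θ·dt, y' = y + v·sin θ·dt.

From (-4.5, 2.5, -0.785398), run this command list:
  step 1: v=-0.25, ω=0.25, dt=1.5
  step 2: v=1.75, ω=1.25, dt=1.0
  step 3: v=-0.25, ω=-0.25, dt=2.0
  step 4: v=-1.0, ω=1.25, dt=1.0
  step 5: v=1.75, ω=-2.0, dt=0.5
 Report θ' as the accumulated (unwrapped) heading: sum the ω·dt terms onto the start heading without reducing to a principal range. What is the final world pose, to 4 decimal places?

step 1: θ'=-0.4104 (R=-1.0000) → pose (-4.8081, 2.7099, -0.4104)
step 2: θ'=0.8396 (R=1.4000) → pose (-3.2074, 3.0587, 0.8396)
step 3: θ'=0.3396 (R=1.0000) → pose (-3.6187, 2.7836, 0.3396)
step 4: θ'=1.5896 (R=-0.8000) → pose (-4.1521, 2.0143, 1.5896)
step 5: θ'=0.5896 (R=-0.8750) → pose (-3.7638, 2.7580, 0.5896)

(-3.7638, 2.7580, 0.5896)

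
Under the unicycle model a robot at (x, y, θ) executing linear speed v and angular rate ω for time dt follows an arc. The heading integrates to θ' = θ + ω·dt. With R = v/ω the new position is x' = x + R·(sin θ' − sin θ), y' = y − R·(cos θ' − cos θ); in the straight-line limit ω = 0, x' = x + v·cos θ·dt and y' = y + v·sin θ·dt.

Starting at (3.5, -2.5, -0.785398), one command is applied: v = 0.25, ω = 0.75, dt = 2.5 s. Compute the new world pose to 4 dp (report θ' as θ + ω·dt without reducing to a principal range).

(4.0312, -2.4186, 1.0896)

θ' = -0.7854 + 0.75·2.5 = 1.0896
R = v/ω = 0.25/0.75 = 0.3333
x' = 3.5 + 0.3333·(sin 1.0896 − sin -0.7854) = 4.0312
y' = -2.5 − 0.3333·(cos 1.0896 − cos -0.7854) = -2.4186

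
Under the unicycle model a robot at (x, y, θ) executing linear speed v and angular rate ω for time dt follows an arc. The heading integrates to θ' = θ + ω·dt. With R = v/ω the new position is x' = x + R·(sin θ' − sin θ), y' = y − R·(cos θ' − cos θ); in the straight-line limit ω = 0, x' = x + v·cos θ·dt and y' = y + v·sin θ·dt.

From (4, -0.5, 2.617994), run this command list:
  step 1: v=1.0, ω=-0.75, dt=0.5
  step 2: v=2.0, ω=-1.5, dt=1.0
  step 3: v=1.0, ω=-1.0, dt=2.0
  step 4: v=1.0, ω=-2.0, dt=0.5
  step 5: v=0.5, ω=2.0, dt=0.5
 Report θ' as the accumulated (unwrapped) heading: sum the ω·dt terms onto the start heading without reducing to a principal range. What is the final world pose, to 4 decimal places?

(5.2592, 0.5021, -1.2570)

step 1: θ'=2.2430 (R=-1.3333) → pose (3.6234, -0.1756, 2.2430)
step 2: θ'=0.7430 (R=-1.3333) → pose (3.7647, 1.6366, 0.7430)
step 3: θ'=-1.2570 (R=-1.0000) → pose (5.3923, 1.2088, -1.2570)
step 4: θ'=-2.2570 (R=-0.5000) → pose (5.3036, 0.7377, -2.2570)
step 5: θ'=-1.2570 (R=0.2500) → pose (5.2592, 0.5021, -1.2570)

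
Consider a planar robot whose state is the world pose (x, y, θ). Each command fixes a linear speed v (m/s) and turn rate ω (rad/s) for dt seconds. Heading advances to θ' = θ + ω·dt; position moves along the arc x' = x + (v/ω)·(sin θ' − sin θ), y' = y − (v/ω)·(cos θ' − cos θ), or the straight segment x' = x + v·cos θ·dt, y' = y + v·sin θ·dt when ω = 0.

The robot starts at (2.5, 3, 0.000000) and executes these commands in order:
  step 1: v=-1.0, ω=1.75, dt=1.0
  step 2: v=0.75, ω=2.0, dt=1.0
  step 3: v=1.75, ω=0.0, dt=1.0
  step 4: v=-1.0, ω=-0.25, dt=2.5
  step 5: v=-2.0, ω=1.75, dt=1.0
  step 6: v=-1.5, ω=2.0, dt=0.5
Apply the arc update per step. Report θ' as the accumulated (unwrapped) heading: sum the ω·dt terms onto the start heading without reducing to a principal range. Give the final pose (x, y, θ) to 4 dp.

(2.9754, 4.1792, 5.8750)

step 1: θ'=1.7500 (R=-0.5714) → pose (1.9377, 2.3267, 1.7500)
step 2: θ'=3.7500 (R=0.3750) → pose (1.3544, 2.5676, 3.7500)
step 3: θ'=3.7500 (straight) → pose (-0.0816, 1.5674, 3.7500)
step 4: θ'=3.1250 (R=4.0000) → pose (2.2710, 2.2846, 3.1250)
step 5: θ'=4.8750 (R=-1.1429) → pose (3.4178, 3.6123, 4.8750)
step 6: θ'=5.8750 (R=-0.7500) → pose (2.9754, 4.1792, 5.8750)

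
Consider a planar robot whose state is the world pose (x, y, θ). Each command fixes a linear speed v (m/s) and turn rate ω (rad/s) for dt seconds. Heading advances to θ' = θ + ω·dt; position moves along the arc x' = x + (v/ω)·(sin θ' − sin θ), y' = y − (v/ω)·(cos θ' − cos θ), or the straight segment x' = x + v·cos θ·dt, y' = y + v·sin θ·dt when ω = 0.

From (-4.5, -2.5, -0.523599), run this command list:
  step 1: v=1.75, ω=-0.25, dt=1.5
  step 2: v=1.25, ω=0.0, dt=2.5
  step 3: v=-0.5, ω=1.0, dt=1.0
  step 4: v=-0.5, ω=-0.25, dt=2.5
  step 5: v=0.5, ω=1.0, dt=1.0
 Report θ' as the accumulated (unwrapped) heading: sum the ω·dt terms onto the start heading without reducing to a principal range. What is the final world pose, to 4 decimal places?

step 1: θ'=-0.8986 (R=-7.0000) → pose (-2.5228, -4.2032, -0.8986)
step 2: θ'=-0.8986 (straight) → pose (-0.5769, -6.6484, -0.8986)
step 3: θ'=0.1014 (R=-0.5000) → pose (-1.0187, -6.4623, 0.1014)
step 4: θ'=-0.5236 (R=2.0000) → pose (-2.2212, -6.2046, -0.5236)
step 5: θ'=0.4764 (R=0.5000) → pose (-1.7419, -6.2160, 0.4764)

(-1.7419, -6.2160, 0.4764)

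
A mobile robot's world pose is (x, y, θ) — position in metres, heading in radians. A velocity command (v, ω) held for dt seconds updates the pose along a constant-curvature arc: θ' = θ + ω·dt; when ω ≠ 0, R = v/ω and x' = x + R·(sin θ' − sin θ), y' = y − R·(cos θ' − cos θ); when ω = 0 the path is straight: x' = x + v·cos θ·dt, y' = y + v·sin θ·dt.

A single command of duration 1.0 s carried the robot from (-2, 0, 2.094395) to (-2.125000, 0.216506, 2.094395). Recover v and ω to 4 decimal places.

Δθ = 2.094395 − 2.094395 = 0.000000
ω = Δθ/dt = 0.000000/1.0 = 0.0000
ω = 0 → v = (Δx·cos θ + Δy·sin θ)/dt = 0.2500

v = 0.2500, ω = 0.0000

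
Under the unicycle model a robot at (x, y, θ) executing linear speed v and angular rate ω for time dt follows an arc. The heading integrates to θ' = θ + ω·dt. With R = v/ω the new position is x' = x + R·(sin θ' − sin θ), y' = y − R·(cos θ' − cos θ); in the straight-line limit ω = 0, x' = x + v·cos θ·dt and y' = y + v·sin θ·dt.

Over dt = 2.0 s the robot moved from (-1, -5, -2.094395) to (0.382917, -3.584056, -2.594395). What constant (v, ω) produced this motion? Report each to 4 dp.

v = -1.0000, ω = -0.2500

Δθ = -2.594395 − -2.094395 = -0.500000
ω = Δθ/dt = -0.500000/2.0 = -0.2500
R = −Δy/(cos θ' − cos θ) = 4.0000
v = R·ω = 4.0000·-0.2500 = -1.0000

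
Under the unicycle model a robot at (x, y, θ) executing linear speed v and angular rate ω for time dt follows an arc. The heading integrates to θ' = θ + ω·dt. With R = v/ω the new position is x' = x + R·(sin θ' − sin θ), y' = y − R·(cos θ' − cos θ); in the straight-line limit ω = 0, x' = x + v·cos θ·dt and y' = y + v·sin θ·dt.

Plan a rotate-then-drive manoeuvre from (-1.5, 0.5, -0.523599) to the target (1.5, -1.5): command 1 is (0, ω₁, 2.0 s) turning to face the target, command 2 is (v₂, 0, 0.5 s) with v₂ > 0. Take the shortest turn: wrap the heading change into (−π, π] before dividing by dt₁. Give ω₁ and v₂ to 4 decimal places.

ω₁ = -0.0322, v₂ = 7.2111

heading to target = atan2(-1.5−0.5, 1.5−-1.5) = -0.5880
Δθ = wrap(-0.5880 − -0.5236) = -0.0644; ω₁ = Δθ/dt₁ = -0.0322
distance = √((1.5−-1.5)² + (-1.5−0.5)²) = 3.6056; v₂ = distance/dt₂ = 7.2111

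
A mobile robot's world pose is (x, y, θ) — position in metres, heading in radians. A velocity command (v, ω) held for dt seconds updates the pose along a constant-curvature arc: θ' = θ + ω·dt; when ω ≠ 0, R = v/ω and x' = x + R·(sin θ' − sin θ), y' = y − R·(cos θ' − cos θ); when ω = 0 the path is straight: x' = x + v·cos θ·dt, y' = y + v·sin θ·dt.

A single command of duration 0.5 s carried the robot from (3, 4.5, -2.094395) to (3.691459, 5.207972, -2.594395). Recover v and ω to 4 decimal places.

Δθ = -2.594395 − -2.094395 = -0.500000
ω = Δθ/dt = -0.500000/0.5 = -1.0000
R = −Δy/(cos θ' − cos θ) = 2.0000
v = R·ω = 2.0000·-1.0000 = -2.0000

v = -2.0000, ω = -1.0000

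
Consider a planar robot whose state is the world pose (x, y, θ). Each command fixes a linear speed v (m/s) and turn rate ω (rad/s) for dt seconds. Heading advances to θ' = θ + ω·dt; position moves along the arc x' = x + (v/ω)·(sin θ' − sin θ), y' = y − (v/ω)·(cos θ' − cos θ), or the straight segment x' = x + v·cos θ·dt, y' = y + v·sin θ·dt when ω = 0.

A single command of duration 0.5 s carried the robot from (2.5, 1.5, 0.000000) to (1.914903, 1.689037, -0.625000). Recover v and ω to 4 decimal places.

v = -1.2500, ω = -1.2500

Δθ = -0.625000 − 0.000000 = -0.625000
ω = Δθ/dt = -0.625000/0.5 = -1.2500
R = Δx/(sin θ' − sin θ) = 1.0000
v = R·ω = 1.0000·-1.2500 = -1.2500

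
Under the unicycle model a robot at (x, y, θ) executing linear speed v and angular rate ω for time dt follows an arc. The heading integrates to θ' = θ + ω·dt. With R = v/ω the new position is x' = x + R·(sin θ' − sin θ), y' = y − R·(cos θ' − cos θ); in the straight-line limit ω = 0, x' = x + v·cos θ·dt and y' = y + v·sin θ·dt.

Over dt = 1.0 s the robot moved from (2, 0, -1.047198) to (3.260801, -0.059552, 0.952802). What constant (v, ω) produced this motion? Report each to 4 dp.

v = 1.5000, ω = 2.0000

Δθ = 0.952802 − -1.047198 = 2.000000
ω = Δθ/dt = 2.000000/1.0 = 2.0000
R = Δx/(sin θ' − sin θ) = 0.7500
v = R·ω = 0.7500·2.0000 = 1.5000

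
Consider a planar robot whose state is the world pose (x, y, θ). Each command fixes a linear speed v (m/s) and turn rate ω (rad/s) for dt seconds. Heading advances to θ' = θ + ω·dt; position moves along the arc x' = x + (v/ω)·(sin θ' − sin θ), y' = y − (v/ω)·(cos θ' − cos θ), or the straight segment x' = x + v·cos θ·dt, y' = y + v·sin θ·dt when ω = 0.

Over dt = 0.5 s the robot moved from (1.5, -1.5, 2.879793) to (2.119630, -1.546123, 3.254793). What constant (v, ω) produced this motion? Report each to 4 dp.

v = -1.2500, ω = 0.7500

Δθ = 3.254793 − 2.879793 = 0.375000
ω = Δθ/dt = 0.375000/0.5 = 0.7500
R = Δx/(sin θ' − sin θ) = -1.6667
v = R·ω = -1.6667·0.7500 = -1.2500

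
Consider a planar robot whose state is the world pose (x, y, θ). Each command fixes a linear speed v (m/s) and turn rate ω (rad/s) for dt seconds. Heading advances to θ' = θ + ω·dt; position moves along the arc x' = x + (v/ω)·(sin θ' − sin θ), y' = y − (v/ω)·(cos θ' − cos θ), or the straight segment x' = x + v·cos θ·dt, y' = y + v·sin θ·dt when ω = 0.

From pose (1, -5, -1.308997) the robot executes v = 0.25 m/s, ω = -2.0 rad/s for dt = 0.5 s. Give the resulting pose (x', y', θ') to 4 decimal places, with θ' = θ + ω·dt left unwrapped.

(0.9717, -5.1165, -2.3090)

θ' = -1.3090 + -2.0·0.5 = -2.3090
R = v/ω = 0.25/-2.0 = -0.1250
x' = 1 + -0.1250·(sin -2.3090 − sin -1.3090) = 0.9717
y' = -5 − -0.1250·(cos -2.3090 − cos -1.3090) = -5.1165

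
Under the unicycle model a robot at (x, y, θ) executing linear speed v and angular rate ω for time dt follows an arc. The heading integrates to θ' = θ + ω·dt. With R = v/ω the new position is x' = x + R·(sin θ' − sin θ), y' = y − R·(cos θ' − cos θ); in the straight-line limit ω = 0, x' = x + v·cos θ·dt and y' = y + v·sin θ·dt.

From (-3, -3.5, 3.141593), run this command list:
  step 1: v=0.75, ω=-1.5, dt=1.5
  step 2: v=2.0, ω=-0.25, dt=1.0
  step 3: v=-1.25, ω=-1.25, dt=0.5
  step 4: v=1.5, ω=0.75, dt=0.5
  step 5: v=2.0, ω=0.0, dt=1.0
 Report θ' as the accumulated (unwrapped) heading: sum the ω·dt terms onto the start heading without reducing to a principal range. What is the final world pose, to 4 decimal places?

step 1: θ'=0.8916 (R=-0.5000) → pose (-3.3890, -2.6859, 0.8916)
step 2: θ'=0.6416 (R=-8.0000) → pose (-1.9522, -1.3022, 0.6416)
step 3: θ'=0.0166 (R=1.0000) → pose (-2.5341, -1.5009, 0.0166)
step 4: θ'=0.3916 (R=2.0000) → pose (-1.8040, -1.3498, 0.3916)
step 5: θ'=0.3916 (straight) → pose (0.0446, -0.5864, 0.3916)

(0.0446, -0.5864, 0.3916)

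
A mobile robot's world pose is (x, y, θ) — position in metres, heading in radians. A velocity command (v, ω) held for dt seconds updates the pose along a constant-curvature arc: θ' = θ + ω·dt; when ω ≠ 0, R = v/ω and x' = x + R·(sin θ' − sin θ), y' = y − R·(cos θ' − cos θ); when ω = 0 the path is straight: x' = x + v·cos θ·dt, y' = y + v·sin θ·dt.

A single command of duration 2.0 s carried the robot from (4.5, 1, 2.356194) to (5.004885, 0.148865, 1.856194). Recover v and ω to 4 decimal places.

Δθ = 1.856194 − 2.356194 = -0.500000
ω = Δθ/dt = -0.500000/2.0 = -0.2500
R = −Δy/(cos θ' − cos θ) = 2.0000
v = R·ω = 2.0000·-0.2500 = -0.5000

v = -0.5000, ω = -0.2500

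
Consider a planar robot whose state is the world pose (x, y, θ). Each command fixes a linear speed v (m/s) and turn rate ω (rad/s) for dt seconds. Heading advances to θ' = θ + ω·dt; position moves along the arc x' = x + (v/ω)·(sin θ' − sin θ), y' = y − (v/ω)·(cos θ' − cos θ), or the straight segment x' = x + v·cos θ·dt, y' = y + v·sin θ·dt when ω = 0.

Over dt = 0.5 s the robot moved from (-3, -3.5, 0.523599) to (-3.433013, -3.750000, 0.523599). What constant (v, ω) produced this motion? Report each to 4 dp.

v = -1.0000, ω = 0.0000

Δθ = 0.523599 − 0.523599 = 0.000000
ω = Δθ/dt = 0.000000/0.5 = 0.0000
ω = 0 → v = (Δx·cos θ + Δy·sin θ)/dt = -1.0000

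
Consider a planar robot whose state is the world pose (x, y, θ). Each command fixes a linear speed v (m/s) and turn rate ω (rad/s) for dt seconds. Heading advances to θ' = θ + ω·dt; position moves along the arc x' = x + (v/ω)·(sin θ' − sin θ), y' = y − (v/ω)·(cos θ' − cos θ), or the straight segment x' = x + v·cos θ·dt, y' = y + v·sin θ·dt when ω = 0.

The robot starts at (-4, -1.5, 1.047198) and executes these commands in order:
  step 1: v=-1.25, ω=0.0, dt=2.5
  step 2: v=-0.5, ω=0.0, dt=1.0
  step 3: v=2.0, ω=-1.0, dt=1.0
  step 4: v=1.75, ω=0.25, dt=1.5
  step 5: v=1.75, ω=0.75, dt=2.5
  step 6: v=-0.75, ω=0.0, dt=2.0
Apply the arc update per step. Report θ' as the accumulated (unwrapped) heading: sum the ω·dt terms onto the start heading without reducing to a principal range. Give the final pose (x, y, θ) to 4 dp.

step 1: θ'=1.0472 (straight) → pose (-5.5625, -4.2063, 1.0472)
step 2: θ'=1.0472 (straight) → pose (-5.8125, -4.6393, 1.0472)
step 3: θ'=0.0472 (R=-2.0000) → pose (-4.1748, -3.6416, 0.0472)
step 4: θ'=0.4222 (R=7.0000) → pose (-1.6367, -3.0347, 0.4222)
step 5: θ'=2.2972 (R=2.3333) → pose (-0.8485, 0.6435, 2.2972)
step 6: θ'=2.2972 (straight) → pose (0.1478, -0.4778, 2.2972)

(0.1478, -0.4778, 2.2972)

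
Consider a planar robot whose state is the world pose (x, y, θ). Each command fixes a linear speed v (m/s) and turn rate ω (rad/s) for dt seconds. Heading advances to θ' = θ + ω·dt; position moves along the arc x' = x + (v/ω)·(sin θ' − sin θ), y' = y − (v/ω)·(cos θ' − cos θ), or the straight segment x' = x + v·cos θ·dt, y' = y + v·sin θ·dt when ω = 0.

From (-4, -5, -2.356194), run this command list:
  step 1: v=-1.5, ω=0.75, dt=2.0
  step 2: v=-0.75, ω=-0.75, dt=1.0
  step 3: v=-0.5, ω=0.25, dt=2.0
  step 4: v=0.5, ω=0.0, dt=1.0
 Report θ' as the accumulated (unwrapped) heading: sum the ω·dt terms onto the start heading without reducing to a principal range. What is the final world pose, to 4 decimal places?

step 1: θ'=-0.8562 (R=-2.0000) → pose (-3.9035, -2.2752, -0.8562)
step 2: θ'=-1.6062 (R=1.0000) → pose (-4.1475, -1.5844, -1.6062)
step 3: θ'=-1.1062 (R=-2.0000) → pose (-4.3583, -0.6175, -1.1062)
step 4: θ'=-1.1062 (straight) → pose (-4.1342, -1.0645, -1.1062)

(-4.1342, -1.0645, -1.1062)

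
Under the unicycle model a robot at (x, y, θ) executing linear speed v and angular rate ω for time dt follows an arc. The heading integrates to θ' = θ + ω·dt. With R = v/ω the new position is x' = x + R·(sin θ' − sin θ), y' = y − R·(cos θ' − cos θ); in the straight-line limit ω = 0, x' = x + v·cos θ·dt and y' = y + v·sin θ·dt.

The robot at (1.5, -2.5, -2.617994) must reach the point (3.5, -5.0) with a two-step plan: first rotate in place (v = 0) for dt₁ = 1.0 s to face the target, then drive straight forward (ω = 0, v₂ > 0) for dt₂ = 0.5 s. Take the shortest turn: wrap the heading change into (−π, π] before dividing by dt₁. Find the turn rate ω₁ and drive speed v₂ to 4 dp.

ω₁ = 1.7219, v₂ = 6.4031

heading to target = atan2(-5−-2.5, 3.5−1.5) = -0.8961
Δθ = wrap(-0.8961 − -2.6180) = 1.7219; ω₁ = Δθ/dt₁ = 1.7219
distance = √((3.5−1.5)² + (-5−-2.5)²) = 3.2016; v₂ = distance/dt₂ = 6.4031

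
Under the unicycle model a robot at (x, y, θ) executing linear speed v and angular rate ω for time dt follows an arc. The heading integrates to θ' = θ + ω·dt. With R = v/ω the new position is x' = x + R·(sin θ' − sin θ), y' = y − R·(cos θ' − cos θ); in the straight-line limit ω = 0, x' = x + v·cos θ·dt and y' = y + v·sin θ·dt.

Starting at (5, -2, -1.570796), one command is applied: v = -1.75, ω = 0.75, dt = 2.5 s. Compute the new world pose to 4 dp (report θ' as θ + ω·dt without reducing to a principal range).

θ' = -1.5708 + 0.75·2.5 = 0.3042
R = v/ω = -1.75/0.75 = -2.3333
x' = 5 + -2.3333·(sin 0.3042 − sin -1.5708) = 1.9678
y' = -2 − -2.3333·(cos 0.3042 − cos -1.5708) = 0.2262

(1.9678, 0.2262, 0.3042)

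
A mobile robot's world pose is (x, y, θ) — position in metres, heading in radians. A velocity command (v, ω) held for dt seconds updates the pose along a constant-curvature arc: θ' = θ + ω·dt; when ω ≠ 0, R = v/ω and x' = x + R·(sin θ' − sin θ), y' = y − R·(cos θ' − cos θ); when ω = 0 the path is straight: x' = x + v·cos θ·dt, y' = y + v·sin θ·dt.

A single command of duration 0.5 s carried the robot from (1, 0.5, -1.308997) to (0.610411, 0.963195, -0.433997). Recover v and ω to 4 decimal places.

Δθ = -0.433997 − -1.308997 = 0.875000
ω = Δθ/dt = 0.875000/0.5 = 1.7500
R = −Δy/(cos θ' − cos θ) = -0.7143
v = R·ω = -0.7143·1.7500 = -1.2500

v = -1.2500, ω = 1.7500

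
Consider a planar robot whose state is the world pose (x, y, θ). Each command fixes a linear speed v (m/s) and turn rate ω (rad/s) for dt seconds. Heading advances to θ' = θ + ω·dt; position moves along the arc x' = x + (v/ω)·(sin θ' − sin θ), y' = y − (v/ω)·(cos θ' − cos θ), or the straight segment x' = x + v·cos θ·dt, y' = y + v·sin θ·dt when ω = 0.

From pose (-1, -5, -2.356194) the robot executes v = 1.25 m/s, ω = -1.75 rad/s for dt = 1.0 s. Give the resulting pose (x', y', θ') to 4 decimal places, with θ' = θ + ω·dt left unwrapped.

(-2.0921, -4.9019, -4.1062)

θ' = -2.3562 + -1.75·1.0 = -4.1062
R = v/ω = 1.25/-1.75 = -0.7143
x' = -1 + -0.7143·(sin -4.1062 − sin -2.3562) = -2.0921
y' = -5 − -0.7143·(cos -4.1062 − cos -2.3562) = -4.9019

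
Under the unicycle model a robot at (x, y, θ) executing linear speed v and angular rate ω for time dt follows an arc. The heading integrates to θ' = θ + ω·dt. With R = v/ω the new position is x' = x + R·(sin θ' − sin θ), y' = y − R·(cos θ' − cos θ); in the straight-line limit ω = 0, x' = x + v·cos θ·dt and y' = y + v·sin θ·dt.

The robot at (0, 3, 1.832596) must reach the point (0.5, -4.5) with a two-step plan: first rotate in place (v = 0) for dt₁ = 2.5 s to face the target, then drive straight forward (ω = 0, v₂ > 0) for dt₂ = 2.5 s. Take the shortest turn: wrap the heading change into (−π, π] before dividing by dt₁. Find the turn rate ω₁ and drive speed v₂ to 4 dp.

ω₁ = 1.1785, v₂ = 3.0067

heading to target = atan2(-4.5−3, 0.5−0) = -1.5042
Δθ = wrap(-1.5042 − 1.8326) = 2.9464; ω₁ = Δθ/dt₁ = 1.1785
distance = √((0.5−0)² + (-4.5−3)²) = 7.5166; v₂ = distance/dt₂ = 3.0067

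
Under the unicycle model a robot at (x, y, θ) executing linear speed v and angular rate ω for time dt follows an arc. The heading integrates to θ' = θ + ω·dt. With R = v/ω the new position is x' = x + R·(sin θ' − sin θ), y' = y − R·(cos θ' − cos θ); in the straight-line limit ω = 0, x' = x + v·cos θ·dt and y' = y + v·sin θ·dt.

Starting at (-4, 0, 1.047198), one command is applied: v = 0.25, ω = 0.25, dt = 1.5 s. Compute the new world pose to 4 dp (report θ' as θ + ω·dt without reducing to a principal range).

(-3.8770, 0.3519, 1.4222)

θ' = 1.0472 + 0.25·1.5 = 1.4222
R = v/ω = 0.25/0.25 = 1.0000
x' = -4 + 1.0000·(sin 1.4222 − sin 1.0472) = -3.8770
y' = 0 − 1.0000·(cos 1.4222 − cos 1.0472) = 0.3519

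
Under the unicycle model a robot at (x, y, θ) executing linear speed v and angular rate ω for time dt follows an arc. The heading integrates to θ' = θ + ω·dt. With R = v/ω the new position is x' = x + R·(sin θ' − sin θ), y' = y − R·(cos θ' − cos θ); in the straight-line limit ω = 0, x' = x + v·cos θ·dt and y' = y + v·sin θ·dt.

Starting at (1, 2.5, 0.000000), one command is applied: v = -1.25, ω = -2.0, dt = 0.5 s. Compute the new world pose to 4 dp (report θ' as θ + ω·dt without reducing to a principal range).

θ' = 0.0000 + -2.0·0.5 = -1.0000
R = v/ω = -1.25/-2.0 = 0.6250
x' = 1 + 0.6250·(sin -1.0000 − sin 0.0000) = 0.4741
y' = 2.5 − 0.6250·(cos -1.0000 − cos 0.0000) = 2.7873

(0.4741, 2.7873, -1.0000)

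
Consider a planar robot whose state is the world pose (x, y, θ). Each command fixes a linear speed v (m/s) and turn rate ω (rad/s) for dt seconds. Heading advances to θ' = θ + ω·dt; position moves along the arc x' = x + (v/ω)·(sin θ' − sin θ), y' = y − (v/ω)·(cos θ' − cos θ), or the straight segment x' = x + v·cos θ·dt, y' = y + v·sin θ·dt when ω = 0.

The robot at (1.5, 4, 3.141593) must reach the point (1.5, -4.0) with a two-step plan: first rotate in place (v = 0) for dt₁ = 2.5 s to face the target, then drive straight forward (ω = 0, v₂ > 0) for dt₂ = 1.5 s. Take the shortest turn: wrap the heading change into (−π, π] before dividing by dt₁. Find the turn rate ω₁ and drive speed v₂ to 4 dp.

ω₁ = 0.6283, v₂ = 5.3333

heading to target = atan2(-4−4, 1.5−1.5) = -1.5708
Δθ = wrap(-1.5708 − 3.1416) = 1.5708; ω₁ = Δθ/dt₁ = 0.6283
distance = √((1.5−1.5)² + (-4−4)²) = 8.0000; v₂ = distance/dt₂ = 5.3333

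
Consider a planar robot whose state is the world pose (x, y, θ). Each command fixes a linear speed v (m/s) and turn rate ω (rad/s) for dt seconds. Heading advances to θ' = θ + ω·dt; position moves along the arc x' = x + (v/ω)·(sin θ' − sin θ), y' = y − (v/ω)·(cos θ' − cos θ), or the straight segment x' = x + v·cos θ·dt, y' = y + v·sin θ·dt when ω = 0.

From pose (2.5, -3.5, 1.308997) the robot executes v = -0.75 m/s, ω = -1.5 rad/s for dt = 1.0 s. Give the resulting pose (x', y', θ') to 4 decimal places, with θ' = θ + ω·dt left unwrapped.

θ' = 1.3090 + -1.5·1.0 = -0.1910
R = v/ω = -0.75/-1.5 = 0.5000
x' = 2.5 + 0.5000·(sin -0.1910 − sin 1.3090) = 1.9221
y' = -3.5 − 0.5000·(cos -0.1910 − cos 1.3090) = -3.8615

(1.9221, -3.8615, -0.1910)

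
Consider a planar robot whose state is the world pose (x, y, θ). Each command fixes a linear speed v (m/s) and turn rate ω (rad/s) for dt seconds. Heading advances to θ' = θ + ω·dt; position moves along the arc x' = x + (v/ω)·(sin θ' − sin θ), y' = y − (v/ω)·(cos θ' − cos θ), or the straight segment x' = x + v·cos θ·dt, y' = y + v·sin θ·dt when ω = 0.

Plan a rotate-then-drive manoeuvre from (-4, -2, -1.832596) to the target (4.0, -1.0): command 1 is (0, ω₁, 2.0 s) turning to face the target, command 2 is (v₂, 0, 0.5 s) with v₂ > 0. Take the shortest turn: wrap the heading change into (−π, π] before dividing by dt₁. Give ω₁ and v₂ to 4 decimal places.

heading to target = atan2(-1−-2, 4−-4) = 0.1244
Δθ = wrap(0.1244 − -1.8326) = 1.9570; ω₁ = Δθ/dt₁ = 0.9785
distance = √((4−-4)² + (-1−-2)²) = 8.0623; v₂ = distance/dt₂ = 16.1245

ω₁ = 0.9785, v₂ = 16.1245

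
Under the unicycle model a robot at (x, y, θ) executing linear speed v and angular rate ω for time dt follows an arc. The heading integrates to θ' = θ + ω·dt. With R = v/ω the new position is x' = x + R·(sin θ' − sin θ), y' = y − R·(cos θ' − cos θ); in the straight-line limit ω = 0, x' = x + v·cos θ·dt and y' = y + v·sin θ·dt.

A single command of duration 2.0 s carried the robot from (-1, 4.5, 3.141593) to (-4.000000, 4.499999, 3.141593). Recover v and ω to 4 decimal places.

v = 1.5000, ω = 0.0000

Δθ = 3.141593 − 3.141593 = 0.000000
ω = Δθ/dt = 0.000000/2.0 = 0.0000
ω = 0 → v = (Δx·cos θ + Δy·sin θ)/dt = 1.5000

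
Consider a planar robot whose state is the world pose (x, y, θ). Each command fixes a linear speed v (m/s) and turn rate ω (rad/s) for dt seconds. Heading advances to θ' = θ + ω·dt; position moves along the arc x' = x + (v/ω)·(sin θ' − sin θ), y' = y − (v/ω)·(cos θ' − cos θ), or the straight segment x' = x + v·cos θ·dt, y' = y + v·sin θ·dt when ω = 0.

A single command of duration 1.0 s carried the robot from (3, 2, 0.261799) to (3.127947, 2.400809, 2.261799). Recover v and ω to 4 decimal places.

v = 0.5000, ω = 2.0000

Δθ = 2.261799 − 0.261799 = 2.000000
ω = Δθ/dt = 2.000000/1.0 = 2.0000
R = −Δy/(cos θ' − cos θ) = 0.2500
v = R·ω = 0.2500·2.0000 = 0.5000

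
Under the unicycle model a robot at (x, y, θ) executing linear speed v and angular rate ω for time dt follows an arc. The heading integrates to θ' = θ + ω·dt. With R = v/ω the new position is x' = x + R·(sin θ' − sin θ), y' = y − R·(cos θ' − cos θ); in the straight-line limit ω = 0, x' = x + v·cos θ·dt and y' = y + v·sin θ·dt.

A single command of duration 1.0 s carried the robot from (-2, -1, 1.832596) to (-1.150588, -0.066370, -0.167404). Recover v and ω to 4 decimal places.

v = 1.5000, ω = -2.0000

Δθ = -0.167404 − 1.832596 = -2.000000
ω = Δθ/dt = -2.000000/1.0 = -2.0000
R = −Δy/(cos θ' − cos θ) = -0.7500
v = R·ω = -0.7500·-2.0000 = 1.5000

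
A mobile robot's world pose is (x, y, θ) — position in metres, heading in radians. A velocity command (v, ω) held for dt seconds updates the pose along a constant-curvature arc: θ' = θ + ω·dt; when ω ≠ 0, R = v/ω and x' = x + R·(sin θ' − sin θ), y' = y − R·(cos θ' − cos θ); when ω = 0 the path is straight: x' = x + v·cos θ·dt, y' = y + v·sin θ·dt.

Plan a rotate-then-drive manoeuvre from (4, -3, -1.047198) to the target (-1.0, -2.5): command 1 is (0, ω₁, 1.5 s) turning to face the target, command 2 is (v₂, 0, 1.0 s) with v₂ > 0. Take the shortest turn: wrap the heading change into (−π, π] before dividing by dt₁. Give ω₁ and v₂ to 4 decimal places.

heading to target = atan2(-2.5−-3, -1−4) = 3.0419
Δθ = wrap(3.0419 − -1.0472) = -2.1941; ω₁ = Δθ/dt₁ = -1.4627
distance = √((-1−4)² + (-2.5−-3)²) = 5.0249; v₂ = distance/dt₂ = 5.0249

ω₁ = -1.4627, v₂ = 5.0249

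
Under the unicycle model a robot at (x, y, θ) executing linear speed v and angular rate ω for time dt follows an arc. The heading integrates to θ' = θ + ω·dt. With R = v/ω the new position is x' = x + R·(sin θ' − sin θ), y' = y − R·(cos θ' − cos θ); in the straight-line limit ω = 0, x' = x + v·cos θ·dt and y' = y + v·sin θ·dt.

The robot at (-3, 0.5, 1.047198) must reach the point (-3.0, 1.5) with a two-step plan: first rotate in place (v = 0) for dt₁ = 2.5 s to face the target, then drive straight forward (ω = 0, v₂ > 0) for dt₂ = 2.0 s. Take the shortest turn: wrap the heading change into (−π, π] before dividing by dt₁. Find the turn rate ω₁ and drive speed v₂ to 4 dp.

ω₁ = 0.2094, v₂ = 0.5000

heading to target = atan2(1.5−0.5, -3−-3) = 1.5708
Δθ = wrap(1.5708 − 1.0472) = 0.5236; ω₁ = Δθ/dt₁ = 0.2094
distance = √((-3−-3)² + (1.5−0.5)²) = 1.0000; v₂ = distance/dt₂ = 0.5000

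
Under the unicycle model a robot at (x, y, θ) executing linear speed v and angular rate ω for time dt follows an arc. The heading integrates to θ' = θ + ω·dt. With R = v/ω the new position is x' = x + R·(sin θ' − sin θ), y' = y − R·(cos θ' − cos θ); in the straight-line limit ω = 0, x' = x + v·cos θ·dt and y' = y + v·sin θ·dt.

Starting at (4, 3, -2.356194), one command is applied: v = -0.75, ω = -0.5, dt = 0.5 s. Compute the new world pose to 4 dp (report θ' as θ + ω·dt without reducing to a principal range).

θ' = -2.3562 + -0.5·0.5 = -2.6062
R = v/ω = -0.75/-0.5 = 1.5000
x' = 4 + 1.5000·(sin -2.6062 − sin -2.3562) = 4.2954
y' = 3 − 1.5000·(cos -2.6062 − cos -2.3562) = 3.2294

(4.2954, 3.2294, -2.6062)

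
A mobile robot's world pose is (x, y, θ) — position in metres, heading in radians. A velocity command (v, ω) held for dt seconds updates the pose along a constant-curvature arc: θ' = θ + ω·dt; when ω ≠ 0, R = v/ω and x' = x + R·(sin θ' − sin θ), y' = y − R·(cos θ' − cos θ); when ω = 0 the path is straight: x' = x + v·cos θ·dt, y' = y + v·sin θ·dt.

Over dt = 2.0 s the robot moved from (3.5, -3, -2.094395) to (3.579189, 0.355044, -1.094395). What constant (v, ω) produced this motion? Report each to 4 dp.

Δθ = -1.094395 − -2.094395 = 1.000000
ω = Δθ/dt = 1.000000/2.0 = 0.5000
R = −Δy/(cos θ' − cos θ) = -3.5000
v = R·ω = -3.5000·0.5000 = -1.7500

v = -1.7500, ω = 0.5000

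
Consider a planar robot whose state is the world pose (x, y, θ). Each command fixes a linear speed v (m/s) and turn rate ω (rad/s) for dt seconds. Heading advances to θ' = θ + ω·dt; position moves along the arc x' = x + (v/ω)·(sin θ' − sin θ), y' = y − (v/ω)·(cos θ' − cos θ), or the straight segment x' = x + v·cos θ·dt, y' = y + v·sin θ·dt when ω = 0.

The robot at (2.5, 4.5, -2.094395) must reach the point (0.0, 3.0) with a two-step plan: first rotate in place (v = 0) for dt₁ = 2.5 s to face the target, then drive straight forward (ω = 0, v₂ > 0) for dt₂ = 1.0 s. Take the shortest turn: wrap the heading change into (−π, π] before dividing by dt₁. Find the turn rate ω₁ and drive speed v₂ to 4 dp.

heading to target = atan2(3−4.5, 0−2.5) = -2.6012
Δθ = wrap(-2.6012 − -2.0944) = -0.5068; ω₁ = Δθ/dt₁ = -0.2027
distance = √((0−2.5)² + (3−4.5)²) = 2.9155; v₂ = distance/dt₂ = 2.9155

ω₁ = -0.2027, v₂ = 2.9155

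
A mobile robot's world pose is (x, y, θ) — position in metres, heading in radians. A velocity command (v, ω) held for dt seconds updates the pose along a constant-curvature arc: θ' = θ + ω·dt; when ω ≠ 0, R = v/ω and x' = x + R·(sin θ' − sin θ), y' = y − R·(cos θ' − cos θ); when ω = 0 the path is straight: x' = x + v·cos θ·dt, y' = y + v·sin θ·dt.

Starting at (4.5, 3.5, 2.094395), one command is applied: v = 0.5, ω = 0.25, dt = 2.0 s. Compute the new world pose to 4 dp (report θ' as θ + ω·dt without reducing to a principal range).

θ' = 2.0944 + 0.25·2.0 = 2.5944
R = v/ω = 0.5/0.25 = 2.0000
x' = 4.5 + 2.0000·(sin 2.5944 − sin 2.0944) = 3.8085
y' = 3.5 − 2.0000·(cos 2.5944 − cos 2.0944) = 4.2080

(3.8085, 4.2080, 2.5944)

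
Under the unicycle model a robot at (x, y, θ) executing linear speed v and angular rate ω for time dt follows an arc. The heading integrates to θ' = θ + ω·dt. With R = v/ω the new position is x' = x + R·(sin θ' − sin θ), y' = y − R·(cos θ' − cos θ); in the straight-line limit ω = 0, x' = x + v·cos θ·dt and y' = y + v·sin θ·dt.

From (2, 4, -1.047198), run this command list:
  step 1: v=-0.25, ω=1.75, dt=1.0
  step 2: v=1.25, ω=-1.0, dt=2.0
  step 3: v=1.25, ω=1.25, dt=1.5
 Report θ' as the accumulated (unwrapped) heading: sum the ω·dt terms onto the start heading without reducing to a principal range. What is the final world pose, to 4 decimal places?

step 1: θ'=0.7028 (R=-0.1429) → pose (1.7839, 4.0376, 0.7028)
step 2: θ'=-1.2972 (R=-1.2500) → pose (3.7954, 3.4215, -1.2972)
step 3: θ'=0.5778 (R=1.0000) → pose (5.3044, 2.8541, 0.5778)

(5.3044, 2.8541, 0.5778)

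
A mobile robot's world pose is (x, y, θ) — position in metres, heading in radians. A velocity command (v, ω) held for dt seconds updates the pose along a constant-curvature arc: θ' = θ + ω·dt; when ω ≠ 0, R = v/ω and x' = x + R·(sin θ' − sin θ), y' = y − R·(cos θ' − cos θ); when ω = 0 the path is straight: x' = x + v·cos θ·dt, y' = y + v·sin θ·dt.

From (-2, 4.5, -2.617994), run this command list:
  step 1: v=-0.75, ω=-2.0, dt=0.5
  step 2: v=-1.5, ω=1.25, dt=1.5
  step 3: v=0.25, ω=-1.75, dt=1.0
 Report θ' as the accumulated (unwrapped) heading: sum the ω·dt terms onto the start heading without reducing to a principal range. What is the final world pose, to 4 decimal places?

step 1: θ'=-3.6180 (R=0.3750) → pose (-1.6405, 4.5085, -3.6180)
step 2: θ'=-1.7430 (R=-1.2000) → pose (0.0920, 5.3692, -1.7430)
step 3: θ'=-3.4930 (R=-0.1429) → pose (-0.0979, 5.2596, -3.4930)

(-0.0979, 5.2596, -3.4930)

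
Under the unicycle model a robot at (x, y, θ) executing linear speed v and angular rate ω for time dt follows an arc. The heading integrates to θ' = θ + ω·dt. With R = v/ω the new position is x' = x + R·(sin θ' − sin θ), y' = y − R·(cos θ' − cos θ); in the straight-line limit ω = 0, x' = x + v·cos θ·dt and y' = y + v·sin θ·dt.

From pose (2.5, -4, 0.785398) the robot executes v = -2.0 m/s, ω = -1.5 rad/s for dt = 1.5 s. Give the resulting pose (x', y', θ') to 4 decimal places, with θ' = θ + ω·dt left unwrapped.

(0.2314, -3.1985, -1.4646)

θ' = 0.7854 + -1.5·1.5 = -1.4646
R = v/ω = -2.0/-1.5 = 1.3333
x' = 2.5 + 1.3333·(sin -1.4646 − sin 0.7854) = 0.2314
y' = -4 − 1.3333·(cos -1.4646 − cos 0.7854) = -3.1985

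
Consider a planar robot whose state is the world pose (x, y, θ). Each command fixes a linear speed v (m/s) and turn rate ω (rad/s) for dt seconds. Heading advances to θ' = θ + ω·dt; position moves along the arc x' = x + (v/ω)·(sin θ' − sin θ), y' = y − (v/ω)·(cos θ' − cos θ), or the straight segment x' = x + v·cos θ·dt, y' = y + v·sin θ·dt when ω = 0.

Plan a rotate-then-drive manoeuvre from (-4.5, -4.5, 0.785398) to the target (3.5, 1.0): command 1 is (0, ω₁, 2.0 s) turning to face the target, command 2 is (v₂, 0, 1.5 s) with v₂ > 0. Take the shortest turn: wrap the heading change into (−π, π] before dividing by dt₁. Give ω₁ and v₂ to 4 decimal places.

heading to target = atan2(1−-4.5, 3.5−-4.5) = 0.6023
Δθ = wrap(0.6023 − 0.7854) = -0.1831; ω₁ = Δθ/dt₁ = -0.0916
distance = √((3.5−-4.5)² + (1−-4.5)²) = 9.7082; v₂ = distance/dt₂ = 6.4722

ω₁ = -0.0916, v₂ = 6.4722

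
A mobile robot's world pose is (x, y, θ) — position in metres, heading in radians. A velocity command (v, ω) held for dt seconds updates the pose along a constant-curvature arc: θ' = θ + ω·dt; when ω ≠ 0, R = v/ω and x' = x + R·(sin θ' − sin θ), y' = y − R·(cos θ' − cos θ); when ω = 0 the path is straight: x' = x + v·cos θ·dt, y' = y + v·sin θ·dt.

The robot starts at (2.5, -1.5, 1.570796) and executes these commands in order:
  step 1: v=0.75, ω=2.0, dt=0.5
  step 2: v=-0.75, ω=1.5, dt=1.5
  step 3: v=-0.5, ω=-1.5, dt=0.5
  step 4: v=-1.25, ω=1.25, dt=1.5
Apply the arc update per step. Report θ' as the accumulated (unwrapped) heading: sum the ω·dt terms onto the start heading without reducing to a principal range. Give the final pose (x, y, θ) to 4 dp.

(2.6890, 1.0680, 5.9458)

step 1: θ'=2.5708 (R=0.3750) → pose (2.3276, -1.1844, 2.5708)
step 2: θ'=4.8208 (R=-0.5000) → pose (3.0948, -0.7096, 4.8208)
step 3: θ'=4.0708 (R=0.3333) → pose (3.1592, -0.4741, 4.0708)
step 4: θ'=5.9458 (R=-1.0000) → pose (2.6890, 1.0680, 5.9458)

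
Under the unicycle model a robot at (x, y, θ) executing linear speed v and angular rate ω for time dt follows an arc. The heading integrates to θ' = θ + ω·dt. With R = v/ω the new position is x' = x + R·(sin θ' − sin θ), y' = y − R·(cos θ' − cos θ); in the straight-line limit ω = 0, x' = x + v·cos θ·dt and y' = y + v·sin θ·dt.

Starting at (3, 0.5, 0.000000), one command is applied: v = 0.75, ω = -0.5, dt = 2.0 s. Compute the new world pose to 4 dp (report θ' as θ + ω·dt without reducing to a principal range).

θ' = 0.0000 + -0.5·2.0 = -1.0000
R = v/ω = 0.75/-0.5 = -1.5000
x' = 3 + -1.5000·(sin -1.0000 − sin 0.0000) = 4.2622
y' = 0.5 − -1.5000·(cos -1.0000 − cos 0.0000) = -0.1895

(4.2622, -0.1895, -1.0000)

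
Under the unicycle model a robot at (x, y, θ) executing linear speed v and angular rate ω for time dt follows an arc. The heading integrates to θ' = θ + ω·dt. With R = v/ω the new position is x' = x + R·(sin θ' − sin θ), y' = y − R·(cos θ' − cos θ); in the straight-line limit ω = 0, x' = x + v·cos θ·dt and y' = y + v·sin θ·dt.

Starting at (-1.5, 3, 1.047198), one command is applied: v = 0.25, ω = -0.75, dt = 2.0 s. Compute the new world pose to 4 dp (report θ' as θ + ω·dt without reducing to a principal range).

θ' = 1.0472 + -0.75·2.0 = -0.4528
R = v/ω = 0.25/-0.75 = -0.3333
x' = -1.5 + -0.3333·(sin -0.4528 − sin 1.0472) = -1.0655
y' = 3 − -0.3333·(cos -0.4528 − cos 1.0472) = 3.1331

(-1.0655, 3.1331, -0.4528)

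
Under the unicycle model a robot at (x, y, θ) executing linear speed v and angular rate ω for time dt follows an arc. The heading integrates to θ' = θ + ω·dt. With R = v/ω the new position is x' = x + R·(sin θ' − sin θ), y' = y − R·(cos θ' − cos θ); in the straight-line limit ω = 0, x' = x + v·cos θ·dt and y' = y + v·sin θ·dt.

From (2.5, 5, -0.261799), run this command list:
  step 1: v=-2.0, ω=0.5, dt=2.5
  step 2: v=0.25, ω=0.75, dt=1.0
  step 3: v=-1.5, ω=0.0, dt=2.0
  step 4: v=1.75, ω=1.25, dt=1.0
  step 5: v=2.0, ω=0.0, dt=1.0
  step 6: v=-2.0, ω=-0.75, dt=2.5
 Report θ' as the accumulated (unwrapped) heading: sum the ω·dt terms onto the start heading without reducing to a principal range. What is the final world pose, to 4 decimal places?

step 1: θ'=0.9882 (R=-4.0000) → pose (-1.8754, 3.3371, 0.9882)
step 2: θ'=1.7382 (R=0.3333) → pose (-1.8251, 3.5760, 1.7382)
step 3: θ'=1.7382 (straight) → pose (-1.3252, 0.6179, 1.7382)
step 4: θ'=2.9882 (R=1.4000) → pose (-2.4917, 1.7682, 2.9882)
step 5: θ'=2.9882 (straight) → pose (-4.4683, 2.0738, 2.9882)
step 6: θ'=1.1132 (R=2.6667) → pose (-2.4834, -1.7397, 1.1132)

(-2.4834, -1.7397, 1.1132)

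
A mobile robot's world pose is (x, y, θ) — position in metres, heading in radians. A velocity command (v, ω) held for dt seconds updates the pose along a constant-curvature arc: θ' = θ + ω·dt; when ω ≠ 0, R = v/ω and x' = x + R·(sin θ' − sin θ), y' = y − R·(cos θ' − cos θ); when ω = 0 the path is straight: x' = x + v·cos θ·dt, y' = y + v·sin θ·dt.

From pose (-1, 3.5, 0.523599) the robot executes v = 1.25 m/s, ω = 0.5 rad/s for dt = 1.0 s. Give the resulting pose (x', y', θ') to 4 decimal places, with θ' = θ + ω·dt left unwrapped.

(-0.1150, 4.3643, 1.0236)

θ' = 0.5236 + 0.5·1.0 = 1.0236
R = v/ω = 1.25/0.5 = 2.5000
x' = -1 + 2.5000·(sin 1.0236 − sin 0.5236) = -0.1150
y' = 3.5 − 2.5000·(cos 1.0236 − cos 0.5236) = 4.3643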